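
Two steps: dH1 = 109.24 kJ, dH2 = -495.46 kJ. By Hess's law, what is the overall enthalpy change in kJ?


Hess's law: enthalpy is a state function, so add the step enthalpies.
dH_total = dH1 + dH2 = 109.24 + (-495.46)
dH_total = -386.22 kJ:

-386.22 kJ


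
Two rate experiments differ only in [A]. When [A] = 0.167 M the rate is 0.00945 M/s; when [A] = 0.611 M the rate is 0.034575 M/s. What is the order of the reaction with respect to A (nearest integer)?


Rate is proportional to [A]^n, so rate2/rate1 = ([A]2/[A]1)^n. Take logs to solve for n.
rate2/rate1 = 0.034575 / 0.00945 = 3.6587
[A]2/[A]1 = 0.611 / 0.167 = 3.6587
n = ln(3.6587) / ln(3.6587) = 1.0
Nearest integer order:

1


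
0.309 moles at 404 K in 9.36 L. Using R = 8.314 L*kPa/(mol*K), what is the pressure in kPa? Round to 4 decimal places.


PV = nRT, solve for P = nRT / V.
nRT = 0.309 * 8.314 * 404 = 1037.8865
P = 1037.8865 / 9.36
P = 110.88530983 kPa, rounded to 4 dp:

110.8853 kPa


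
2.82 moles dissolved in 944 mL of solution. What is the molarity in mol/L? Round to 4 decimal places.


Convert volume to liters: V_L = V_mL / 1000.
V_L = 944 / 1000 = 0.944 L
M = n / V_L = 2.82 / 0.944
M = 2.98728814 mol/L, rounded to 4 dp:

2.9873 mol/L


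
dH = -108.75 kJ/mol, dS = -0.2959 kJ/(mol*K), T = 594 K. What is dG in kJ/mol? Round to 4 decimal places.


Gibbs: dG = dH - T*dS (consistent units, dS already in kJ/(mol*K)).
T*dS = 594 * -0.2959 = -175.7646
dG = -108.75 - (-175.7646)
dG = 67.0146 kJ/mol, rounded to 4 dp:

67.0146 kJ/mol


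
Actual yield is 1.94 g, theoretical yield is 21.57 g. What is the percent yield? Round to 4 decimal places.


% yield = 100 * actual / theoretical
% yield = 100 * 1.94 / 21.57
% yield = 8.99397311 %, rounded to 4 dp:

8.9940 %


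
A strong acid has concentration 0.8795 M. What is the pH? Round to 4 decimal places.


A strong acid dissociates completely, so [H+] equals the given concentration.
pH = -log10([H+]) = -log10(0.8795)
pH = 0.05576416, rounded to 4 dp:

0.0558


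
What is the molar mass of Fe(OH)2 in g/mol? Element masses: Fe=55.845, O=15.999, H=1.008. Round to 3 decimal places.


M = sum(count * atomic_mass) over atoms.
M = 1*55.845 + 2*15.999 + 2*1.008
M = 55.845 + 31.998 + 2.016
M = 89.859 g/mol, rounded to 3 dp:

89.859 g/mol


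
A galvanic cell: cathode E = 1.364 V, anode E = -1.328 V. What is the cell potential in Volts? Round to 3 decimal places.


Standard cell potential: E_cell = E_cathode - E_anode.
E_cell = 1.364 - (-1.328)
E_cell = 2.692 V, rounded to 3 dp:

2.692 V


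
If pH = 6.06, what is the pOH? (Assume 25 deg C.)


At 25 deg C, pH + pOH = 14.
pOH = 14 - pH = 14 - 6.06
pOH = 7.94:

7.94


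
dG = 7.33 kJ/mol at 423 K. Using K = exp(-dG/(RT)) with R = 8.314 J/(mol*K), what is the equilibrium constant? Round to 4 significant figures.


dG is in kJ/mol; multiply by 1000 to match R in J/(mol*K).
RT = 8.314 * 423 = 3516.822 J/mol
exponent = -dG*1000 / (RT) = -(7.33*1000) / 3516.822 = -2.08426813
K = exp(-2.08426813)
K = 0.12439813, rounded to 4 significant figures:

0.1244


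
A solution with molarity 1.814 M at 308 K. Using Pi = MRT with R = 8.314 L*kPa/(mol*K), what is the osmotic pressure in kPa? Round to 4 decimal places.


Osmotic pressure (van't Hoff): Pi = M*R*T.
RT = 8.314 * 308 = 2560.712
Pi = 1.814 * 2560.712
Pi = 4645.131568 kPa, rounded to 4 dp:

4645.1316 kPa


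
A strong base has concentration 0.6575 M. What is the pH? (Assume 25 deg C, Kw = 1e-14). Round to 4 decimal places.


A strong base dissociates completely, so [OH-] equals the given concentration.
pOH = -log10([OH-]) = -log10(0.6575) = 0.182104
pH = 14 - pOH = 14 - 0.182104
pH = 13.817896, rounded to 4 dp:

13.8179


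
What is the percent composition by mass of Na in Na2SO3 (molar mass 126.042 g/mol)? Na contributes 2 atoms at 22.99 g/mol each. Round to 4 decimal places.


pct = 100 * (n_elem * M_elem) / M_total
mass_contribution = 2 * 22.99 = 45.98 g/mol
pct = 100 * 45.98 / 126.042
pct = 36.47990352 %, rounded to 4 dp:

36.4799 %


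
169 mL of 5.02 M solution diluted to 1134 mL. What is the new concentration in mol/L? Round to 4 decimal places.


Dilution: M1*V1 = M2*V2, solve for M2.
M2 = M1*V1 / V2
M2 = 5.02 * 169 / 1134
M2 = 848.38 / 1134
M2 = 0.74813051 mol/L, rounded to 4 dp:

0.7481 mol/L


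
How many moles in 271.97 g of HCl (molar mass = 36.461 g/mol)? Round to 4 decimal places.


n = mass / M
n = 271.97 / 36.461
n = 7.45920298 mol, rounded to 4 dp:

7.4592 mol


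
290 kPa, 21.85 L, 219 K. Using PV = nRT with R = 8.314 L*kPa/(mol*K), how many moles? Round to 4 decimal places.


PV = nRT, solve for n = PV / (RT).
PV = 290 * 21.85 = 6336.5
RT = 8.314 * 219 = 1820.766
n = 6336.5 / 1820.766
n = 3.48012869 mol, rounded to 4 dp:

3.4801 mol


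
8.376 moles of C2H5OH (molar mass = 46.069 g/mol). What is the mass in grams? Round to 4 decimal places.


mass = n * M
mass = 8.376 * 46.069
mass = 385.873944 g, rounded to 4 dp:

385.8739 g


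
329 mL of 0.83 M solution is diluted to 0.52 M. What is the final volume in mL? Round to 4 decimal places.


Dilution: M1*V1 = M2*V2, solve for V2.
V2 = M1*V1 / M2
V2 = 0.83 * 329 / 0.52
V2 = 273.07 / 0.52
V2 = 525.13461538 mL, rounded to 4 dp:

525.1346 mL


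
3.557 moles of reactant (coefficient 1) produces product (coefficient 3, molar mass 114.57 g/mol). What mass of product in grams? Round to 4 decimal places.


Use the coefficient ratio to convert reactant moles to product moles, then multiply by the product's molar mass.
moles_P = moles_R * (coeff_P / coeff_R) = 3.557 * (3/1) = 10.671
mass_P = moles_P * M_P = 10.671 * 114.57
mass_P = 1222.57647 g, rounded to 4 dp:

1222.5765 g


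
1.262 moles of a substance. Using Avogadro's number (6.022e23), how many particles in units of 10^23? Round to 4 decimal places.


N = n * NA, then divide by 1e23 for the requested units.
N / 1e23 = n * 6.022
N / 1e23 = 1.262 * 6.022
N / 1e23 = 7.599764, rounded to 4 dp:

7.5998


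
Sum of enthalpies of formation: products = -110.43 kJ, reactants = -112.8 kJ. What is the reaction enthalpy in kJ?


dH_rxn = sum(dH_f products) - sum(dH_f reactants)
dH_rxn = -110.43 - (-112.8)
dH_rxn = 2.37 kJ:

2.37 kJ


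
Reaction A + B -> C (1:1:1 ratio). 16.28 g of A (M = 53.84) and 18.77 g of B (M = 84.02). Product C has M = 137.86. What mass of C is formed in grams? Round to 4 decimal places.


Find moles of each reactant; the smaller value is the limiting reagent in a 1:1:1 reaction, so moles_C equals moles of the limiter.
n_A = mass_A / M_A = 16.28 / 53.84 = 0.302377 mol
n_B = mass_B / M_B = 18.77 / 84.02 = 0.223399 mol
Limiting reagent: B (smaller), n_limiting = 0.223399 mol
mass_C = n_limiting * M_C = 0.223399 * 137.86
mass_C = 30.79778614 g, rounded to 4 dp:

30.7978 g


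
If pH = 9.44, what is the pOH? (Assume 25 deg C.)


At 25 deg C, pH + pOH = 14.
pOH = 14 - pH = 14 - 9.44
pOH = 4.56:

4.56


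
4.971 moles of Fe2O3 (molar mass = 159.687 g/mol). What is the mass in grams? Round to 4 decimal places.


mass = n * M
mass = 4.971 * 159.687
mass = 793.804077 g, rounded to 4 dp:

793.8041 g


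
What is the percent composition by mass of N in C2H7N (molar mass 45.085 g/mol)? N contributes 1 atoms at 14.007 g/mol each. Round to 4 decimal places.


pct = 100 * (n_elem * M_elem) / M_total
mass_contribution = 1 * 14.007 = 14.007 g/mol
pct = 100 * 14.007 / 45.085
pct = 31.0679827 %, rounded to 4 dp:

31.0680 %


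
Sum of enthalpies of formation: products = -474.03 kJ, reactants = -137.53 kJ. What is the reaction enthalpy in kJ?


dH_rxn = sum(dH_f products) - sum(dH_f reactants)
dH_rxn = -474.03 - (-137.53)
dH_rxn = -336.5 kJ:

-336.50 kJ


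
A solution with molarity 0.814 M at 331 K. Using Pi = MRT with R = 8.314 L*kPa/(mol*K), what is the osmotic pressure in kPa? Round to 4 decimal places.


Osmotic pressure (van't Hoff): Pi = M*R*T.
RT = 8.314 * 331 = 2751.934
Pi = 0.814 * 2751.934
Pi = 2240.074276 kPa, rounded to 4 dp:

2240.0743 kPa


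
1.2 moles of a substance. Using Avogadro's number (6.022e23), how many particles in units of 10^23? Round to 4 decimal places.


N = n * NA, then divide by 1e23 for the requested units.
N / 1e23 = n * 6.022
N / 1e23 = 1.2 * 6.022
N / 1e23 = 7.2264, rounded to 4 dp:

7.2264


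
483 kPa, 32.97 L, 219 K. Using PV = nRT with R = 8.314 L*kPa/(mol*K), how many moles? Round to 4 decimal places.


PV = nRT, solve for n = PV / (RT).
PV = 483 * 32.97 = 15924.51
RT = 8.314 * 219 = 1820.766
n = 15924.51 / 1820.766
n = 8.74604974 mol, rounded to 4 dp:

8.7460 mol


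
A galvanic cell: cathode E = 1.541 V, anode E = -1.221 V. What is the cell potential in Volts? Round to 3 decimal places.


Standard cell potential: E_cell = E_cathode - E_anode.
E_cell = 1.541 - (-1.221)
E_cell = 2.762 V, rounded to 3 dp:

2.762 V


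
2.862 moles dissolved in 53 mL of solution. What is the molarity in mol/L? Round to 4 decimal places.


Convert volume to liters: V_L = V_mL / 1000.
V_L = 53 / 1000 = 0.053 L
M = n / V_L = 2.862 / 0.053
M = 54.0 mol/L, rounded to 4 dp:

54.0000 mol/L


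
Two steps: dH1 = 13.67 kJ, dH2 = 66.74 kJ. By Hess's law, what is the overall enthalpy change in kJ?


Hess's law: enthalpy is a state function, so add the step enthalpies.
dH_total = dH1 + dH2 = 13.67 + (66.74)
dH_total = 80.41 kJ:

80.41 kJ


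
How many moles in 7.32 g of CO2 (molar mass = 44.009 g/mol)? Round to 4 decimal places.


n = mass / M
n = 7.32 / 44.009
n = 0.16632961 mol, rounded to 4 dp:

0.1663 mol


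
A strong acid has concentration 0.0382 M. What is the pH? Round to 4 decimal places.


A strong acid dissociates completely, so [H+] equals the given concentration.
pH = -log10([H+]) = -log10(0.0382)
pH = 1.41793664, rounded to 4 dp:

1.4179


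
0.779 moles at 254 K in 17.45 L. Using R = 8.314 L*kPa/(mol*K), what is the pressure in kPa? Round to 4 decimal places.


PV = nRT, solve for P = nRT / V.
nRT = 0.779 * 8.314 * 254 = 1645.0579
P = 1645.0579 / 17.45
P = 94.27265903 kPa, rounded to 4 dp:

94.2727 kPa


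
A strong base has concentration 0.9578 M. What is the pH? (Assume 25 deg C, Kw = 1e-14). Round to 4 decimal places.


A strong base dissociates completely, so [OH-] equals the given concentration.
pOH = -log10([OH-]) = -log10(0.9578) = 0.018725
pH = 14 - pOH = 14 - 0.018725
pH = 13.981275, rounded to 4 dp:

13.9813


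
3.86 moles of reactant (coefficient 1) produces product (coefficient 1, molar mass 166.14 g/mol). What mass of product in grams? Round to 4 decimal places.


Use the coefficient ratio to convert reactant moles to product moles, then multiply by the product's molar mass.
moles_P = moles_R * (coeff_P / coeff_R) = 3.86 * (1/1) = 3.86
mass_P = moles_P * M_P = 3.86 * 166.14
mass_P = 641.3004 g, rounded to 4 dp:

641.3004 g


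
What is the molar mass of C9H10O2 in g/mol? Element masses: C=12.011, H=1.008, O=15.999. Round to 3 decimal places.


M = sum(count * atomic_mass) over atoms.
M = 9*12.011 + 10*1.008 + 2*15.999
M = 108.099 + 10.08 + 31.998
M = 150.177 g/mol, rounded to 3 dp:

150.177 g/mol


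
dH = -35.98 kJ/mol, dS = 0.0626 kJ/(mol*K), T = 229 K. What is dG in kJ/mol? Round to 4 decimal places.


Gibbs: dG = dH - T*dS (consistent units, dS already in kJ/(mol*K)).
T*dS = 229 * 0.0626 = 14.3354
dG = -35.98 - (14.3354)
dG = -50.3154 kJ/mol, rounded to 4 dp:

-50.3154 kJ/mol


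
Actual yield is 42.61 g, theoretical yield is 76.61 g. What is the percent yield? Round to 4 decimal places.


% yield = 100 * actual / theoretical
% yield = 100 * 42.61 / 76.61
% yield = 55.61937084 %, rounded to 4 dp:

55.6194 %


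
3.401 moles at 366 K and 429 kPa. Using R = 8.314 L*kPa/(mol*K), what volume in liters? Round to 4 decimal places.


PV = nRT, solve for V = nRT / P.
nRT = 3.401 * 8.314 * 366 = 10348.9845
V = 10348.9845 / 429
V = 24.12350699 L, rounded to 4 dp:

24.1235 L


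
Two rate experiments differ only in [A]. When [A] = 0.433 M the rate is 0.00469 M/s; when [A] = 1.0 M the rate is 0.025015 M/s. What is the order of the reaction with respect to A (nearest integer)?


Rate is proportional to [A]^n, so rate2/rate1 = ([A]2/[A]1)^n. Take logs to solve for n.
rate2/rate1 = 0.025015 / 0.00469 = 5.3337
[A]2/[A]1 = 1.0 / 0.433 = 2.3095
n = ln(5.3337) / ln(2.3095) = 2.0
Nearest integer order:

2


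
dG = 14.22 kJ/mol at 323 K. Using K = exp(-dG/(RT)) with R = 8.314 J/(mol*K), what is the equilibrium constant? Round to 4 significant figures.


dG is in kJ/mol; multiply by 1000 to match R in J/(mol*K).
RT = 8.314 * 323 = 2685.422 J/mol
exponent = -dG*1000 / (RT) = -(14.22*1000) / 2685.422 = -5.29525713
K = exp(-5.29525713)
K = 0.0050153246, rounded to 4 significant figures:

0.005015


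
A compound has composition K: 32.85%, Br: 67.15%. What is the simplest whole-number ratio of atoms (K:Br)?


Assume 100 g of compound, divide each mass% by atomic mass to get moles, then normalize by the smallest to get a raw atom ratio.
Moles per 100 g: K: 32.85/39.098 = 0.8402, Br: 67.15/79.904 = 0.8404
Raw ratio (divide by min = 0.8402): K: 1.0, Br: 1.0
Multiply by 1 to clear fractions: K: 1.0 ~= 1, Br: 1.0 ~= 1
Reduce by GCD to get the simplest whole-number ratio:

1:1


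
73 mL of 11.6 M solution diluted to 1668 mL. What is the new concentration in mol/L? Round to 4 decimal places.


Dilution: M1*V1 = M2*V2, solve for M2.
M2 = M1*V1 / V2
M2 = 11.6 * 73 / 1668
M2 = 846.8 / 1668
M2 = 0.50767386 mol/L, rounded to 4 dp:

0.5077 mol/L


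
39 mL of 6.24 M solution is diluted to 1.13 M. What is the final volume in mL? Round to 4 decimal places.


Dilution: M1*V1 = M2*V2, solve for V2.
V2 = M1*V1 / M2
V2 = 6.24 * 39 / 1.13
V2 = 243.36 / 1.13
V2 = 215.36283186 mL, rounded to 4 dp:

215.3628 mL


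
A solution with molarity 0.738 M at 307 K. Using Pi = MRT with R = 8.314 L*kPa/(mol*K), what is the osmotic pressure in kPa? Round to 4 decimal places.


Osmotic pressure (van't Hoff): Pi = M*R*T.
RT = 8.314 * 307 = 2552.398
Pi = 0.738 * 2552.398
Pi = 1883.669724 kPa, rounded to 4 dp:

1883.6697 kPa


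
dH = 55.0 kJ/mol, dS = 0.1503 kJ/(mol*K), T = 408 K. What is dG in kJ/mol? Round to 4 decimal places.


Gibbs: dG = dH - T*dS (consistent units, dS already in kJ/(mol*K)).
T*dS = 408 * 0.1503 = 61.3224
dG = 55.0 - (61.3224)
dG = -6.3224 kJ/mol, rounded to 4 dp:

-6.3224 kJ/mol


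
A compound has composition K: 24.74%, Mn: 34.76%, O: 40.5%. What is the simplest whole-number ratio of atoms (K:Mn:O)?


Assume 100 g of compound, divide each mass% by atomic mass to get moles, then normalize by the smallest to get a raw atom ratio.
Moles per 100 g: K: 24.74/39.098 = 0.6328, Mn: 34.76/54.938 = 0.6327, O: 40.5/15.999 = 2.5314
Raw ratio (divide by min = 0.6327): K: 1.0, Mn: 1.0, O: 4.001
Multiply by 1 to clear fractions: K: 1.0 ~= 1, Mn: 1.0 ~= 1, O: 4.001 ~= 4
Reduce by GCD to get the simplest whole-number ratio:

1:1:4


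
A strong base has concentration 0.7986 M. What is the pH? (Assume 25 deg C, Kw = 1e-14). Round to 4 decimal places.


A strong base dissociates completely, so [OH-] equals the given concentration.
pOH = -log10([OH-]) = -log10(0.7986) = 0.097671
pH = 14 - pOH = 14 - 0.097671
pH = 13.902329, rounded to 4 dp:

13.9023


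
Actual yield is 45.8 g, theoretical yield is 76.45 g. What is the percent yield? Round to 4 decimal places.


% yield = 100 * actual / theoretical
% yield = 100 * 45.8 / 76.45
% yield = 59.90843689 %, rounded to 4 dp:

59.9084 %


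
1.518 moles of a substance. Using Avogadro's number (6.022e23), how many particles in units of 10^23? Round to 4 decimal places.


N = n * NA, then divide by 1e23 for the requested units.
N / 1e23 = n * 6.022
N / 1e23 = 1.518 * 6.022
N / 1e23 = 9.141396, rounded to 4 dp:

9.1414


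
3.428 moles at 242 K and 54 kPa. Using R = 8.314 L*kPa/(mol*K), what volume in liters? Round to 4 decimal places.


PV = nRT, solve for V = nRT / P.
nRT = 3.428 * 8.314 * 242 = 6897.0949
V = 6897.0949 / 54
V = 127.72397963 L, rounded to 4 dp:

127.7240 L


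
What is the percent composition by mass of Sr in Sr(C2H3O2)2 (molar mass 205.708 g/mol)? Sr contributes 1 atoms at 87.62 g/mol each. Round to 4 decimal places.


pct = 100 * (n_elem * M_elem) / M_total
mass_contribution = 1 * 87.62 = 87.62 g/mol
pct = 100 * 87.62 / 205.708
pct = 42.59435705 %, rounded to 4 dp:

42.5944 %


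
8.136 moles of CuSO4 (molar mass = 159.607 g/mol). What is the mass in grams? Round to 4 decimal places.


mass = n * M
mass = 8.136 * 159.607
mass = 1298.562552 g, rounded to 4 dp:

1298.5626 g


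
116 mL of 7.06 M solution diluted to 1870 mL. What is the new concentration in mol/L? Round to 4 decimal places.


Dilution: M1*V1 = M2*V2, solve for M2.
M2 = M1*V1 / V2
M2 = 7.06 * 116 / 1870
M2 = 818.96 / 1870
M2 = 0.43794652 mol/L, rounded to 4 dp:

0.4379 mol/L


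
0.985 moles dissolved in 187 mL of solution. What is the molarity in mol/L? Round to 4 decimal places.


Convert volume to liters: V_L = V_mL / 1000.
V_L = 187 / 1000 = 0.187 L
M = n / V_L = 0.985 / 0.187
M = 5.26737968 mol/L, rounded to 4 dp:

5.2674 mol/L


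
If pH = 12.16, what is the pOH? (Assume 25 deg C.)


At 25 deg C, pH + pOH = 14.
pOH = 14 - pH = 14 - 12.16
pOH = 1.84:

1.84


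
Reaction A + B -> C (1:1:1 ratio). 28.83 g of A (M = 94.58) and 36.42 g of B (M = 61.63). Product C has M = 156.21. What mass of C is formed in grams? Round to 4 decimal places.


Find moles of each reactant; the smaller value is the limiting reagent in a 1:1:1 reaction, so moles_C equals moles of the limiter.
n_A = mass_A / M_A = 28.83 / 94.58 = 0.304821 mol
n_B = mass_B / M_B = 36.42 / 61.63 = 0.590946 mol
Limiting reagent: A (smaller), n_limiting = 0.304821 mol
mass_C = n_limiting * M_C = 0.304821 * 156.21
mass_C = 47.61608841 g, rounded to 4 dp:

47.6161 g


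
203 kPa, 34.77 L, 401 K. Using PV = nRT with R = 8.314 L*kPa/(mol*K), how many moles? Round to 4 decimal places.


PV = nRT, solve for n = PV / (RT).
PV = 203 * 34.77 = 7058.31
RT = 8.314 * 401 = 3333.914
n = 7058.31 / 3333.914
n = 2.1171242 mol, rounded to 4 dp:

2.1171 mol


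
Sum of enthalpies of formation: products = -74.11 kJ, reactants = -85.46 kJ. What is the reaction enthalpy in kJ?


dH_rxn = sum(dH_f products) - sum(dH_f reactants)
dH_rxn = -74.11 - (-85.46)
dH_rxn = 11.35 kJ:

11.35 kJ


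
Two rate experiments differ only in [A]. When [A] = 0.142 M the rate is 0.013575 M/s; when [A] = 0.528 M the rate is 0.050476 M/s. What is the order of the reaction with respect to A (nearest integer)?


Rate is proportional to [A]^n, so rate2/rate1 = ([A]2/[A]1)^n. Take logs to solve for n.
rate2/rate1 = 0.050476 / 0.013575 = 3.7183
[A]2/[A]1 = 0.528 / 0.142 = 3.7183
n = ln(3.7183) / ln(3.7183) = 1.0
Nearest integer order:

1


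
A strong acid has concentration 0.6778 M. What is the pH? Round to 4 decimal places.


A strong acid dissociates completely, so [H+] equals the given concentration.
pH = -log10([H+]) = -log10(0.6778)
pH = 0.16889844, rounded to 4 dp:

0.1689


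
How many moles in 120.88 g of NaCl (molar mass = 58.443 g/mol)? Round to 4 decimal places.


n = mass / M
n = 120.88 / 58.443
n = 2.06834009 mol, rounded to 4 dp:

2.0683 mol


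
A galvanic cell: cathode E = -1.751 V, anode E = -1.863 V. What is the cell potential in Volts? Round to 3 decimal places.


Standard cell potential: E_cell = E_cathode - E_anode.
E_cell = -1.751 - (-1.863)
E_cell = 0.112 V, rounded to 3 dp:

0.112 V


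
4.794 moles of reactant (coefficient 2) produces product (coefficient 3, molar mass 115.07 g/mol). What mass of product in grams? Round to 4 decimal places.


Use the coefficient ratio to convert reactant moles to product moles, then multiply by the product's molar mass.
moles_P = moles_R * (coeff_P / coeff_R) = 4.794 * (3/2) = 7.191
mass_P = moles_P * M_P = 7.191 * 115.07
mass_P = 827.46837 g, rounded to 4 dp:

827.4684 g


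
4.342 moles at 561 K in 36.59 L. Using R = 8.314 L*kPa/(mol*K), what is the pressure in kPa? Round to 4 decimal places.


PV = nRT, solve for P = nRT / V.
nRT = 4.342 * 8.314 * 561 = 20251.7567
P = 20251.7567 / 36.59
P = 553.47790926 kPa, rounded to 4 dp:

553.4779 kPa


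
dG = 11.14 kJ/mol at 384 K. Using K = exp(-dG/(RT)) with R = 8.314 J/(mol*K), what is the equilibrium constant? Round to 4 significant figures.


dG is in kJ/mol; multiply by 1000 to match R in J/(mol*K).
RT = 8.314 * 384 = 3192.576 J/mol
exponent = -dG*1000 / (RT) = -(11.14*1000) / 3192.576 = -3.48934528
K = exp(-3.48934528)
K = 0.030520848, rounded to 4 significant figures:

0.03052


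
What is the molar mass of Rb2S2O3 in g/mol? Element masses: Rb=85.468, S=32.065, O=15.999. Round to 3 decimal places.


M = sum(count * atomic_mass) over atoms.
M = 2*85.468 + 2*32.065 + 3*15.999
M = 170.936 + 64.13 + 47.997
M = 283.063 g/mol, rounded to 3 dp:

283.063 g/mol


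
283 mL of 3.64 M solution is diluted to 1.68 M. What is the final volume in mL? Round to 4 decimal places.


Dilution: M1*V1 = M2*V2, solve for V2.
V2 = M1*V1 / M2
V2 = 3.64 * 283 / 1.68
V2 = 1030.12 / 1.68
V2 = 613.16666667 mL, rounded to 4 dp:

613.1667 mL


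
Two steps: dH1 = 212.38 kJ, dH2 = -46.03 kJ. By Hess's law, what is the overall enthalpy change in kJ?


Hess's law: enthalpy is a state function, so add the step enthalpies.
dH_total = dH1 + dH2 = 212.38 + (-46.03)
dH_total = 166.35 kJ:

166.35 kJ


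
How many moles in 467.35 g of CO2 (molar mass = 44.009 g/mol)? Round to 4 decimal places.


n = mass / M
n = 467.35 / 44.009
n = 10.61941876 mol, rounded to 4 dp:

10.6194 mol


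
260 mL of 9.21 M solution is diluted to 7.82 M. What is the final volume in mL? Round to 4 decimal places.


Dilution: M1*V1 = M2*V2, solve for V2.
V2 = M1*V1 / M2
V2 = 9.21 * 260 / 7.82
V2 = 2394.6 / 7.82
V2 = 306.21483376 mL, rounded to 4 dp:

306.2148 mL


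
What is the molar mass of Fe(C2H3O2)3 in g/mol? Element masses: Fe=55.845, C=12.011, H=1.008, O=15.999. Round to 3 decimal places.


M = sum(count * atomic_mass) over atoms.
M = 1*55.845 + 6*12.011 + 9*1.008 + 6*15.999
M = 55.845 + 72.066 + 9.072 + 95.994
M = 232.977 g/mol, rounded to 3 dp:

232.977 g/mol


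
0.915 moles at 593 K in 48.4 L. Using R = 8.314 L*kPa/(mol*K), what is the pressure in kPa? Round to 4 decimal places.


PV = nRT, solve for P = nRT / V.
nRT = 0.915 * 8.314 * 593 = 4511.1348
P = 4511.1348 / 48.4
P = 93.20526446 kPa, rounded to 4 dp:

93.2053 kPa


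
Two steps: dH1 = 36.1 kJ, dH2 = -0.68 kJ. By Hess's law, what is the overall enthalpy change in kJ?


Hess's law: enthalpy is a state function, so add the step enthalpies.
dH_total = dH1 + dH2 = 36.1 + (-0.68)
dH_total = 35.42 kJ:

35.42 kJ


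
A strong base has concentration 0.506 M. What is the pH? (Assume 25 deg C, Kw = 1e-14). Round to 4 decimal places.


A strong base dissociates completely, so [OH-] equals the given concentration.
pOH = -log10([OH-]) = -log10(0.506) = 0.295849
pH = 14 - pOH = 14 - 0.295849
pH = 13.704151, rounded to 4 dp:

13.7042


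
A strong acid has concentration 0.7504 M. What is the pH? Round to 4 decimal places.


A strong acid dissociates completely, so [H+] equals the given concentration.
pH = -log10([H+]) = -log10(0.7504)
pH = 0.12470717, rounded to 4 dp:

0.1247


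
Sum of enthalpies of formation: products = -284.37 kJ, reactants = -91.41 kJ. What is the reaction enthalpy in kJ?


dH_rxn = sum(dH_f products) - sum(dH_f reactants)
dH_rxn = -284.37 - (-91.41)
dH_rxn = -192.96 kJ:

-192.96 kJ


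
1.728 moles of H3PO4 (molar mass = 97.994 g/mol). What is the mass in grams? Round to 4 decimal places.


mass = n * M
mass = 1.728 * 97.994
mass = 169.333632 g, rounded to 4 dp:

169.3336 g


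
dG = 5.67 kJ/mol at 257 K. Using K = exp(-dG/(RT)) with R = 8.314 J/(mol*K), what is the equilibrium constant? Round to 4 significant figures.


dG is in kJ/mol; multiply by 1000 to match R in J/(mol*K).
RT = 8.314 * 257 = 2136.698 J/mol
exponent = -dG*1000 / (RT) = -(5.67*1000) / 2136.698 = -2.65362723
K = exp(-2.65362723)
K = 0.070395409, rounded to 4 significant figures:

0.07040


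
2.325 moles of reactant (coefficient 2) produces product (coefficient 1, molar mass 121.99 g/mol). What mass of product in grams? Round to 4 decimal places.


Use the coefficient ratio to convert reactant moles to product moles, then multiply by the product's molar mass.
moles_P = moles_R * (coeff_P / coeff_R) = 2.325 * (1/2) = 1.1625
mass_P = moles_P * M_P = 1.1625 * 121.99
mass_P = 141.813375 g, rounded to 4 dp:

141.8134 g


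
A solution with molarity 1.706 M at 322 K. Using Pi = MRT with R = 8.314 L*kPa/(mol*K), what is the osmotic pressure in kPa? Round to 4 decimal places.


Osmotic pressure (van't Hoff): Pi = M*R*T.
RT = 8.314 * 322 = 2677.108
Pi = 1.706 * 2677.108
Pi = 4567.146248 kPa, rounded to 4 dp:

4567.1462 kPa


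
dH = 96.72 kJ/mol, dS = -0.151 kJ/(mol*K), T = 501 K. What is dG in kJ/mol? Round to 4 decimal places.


Gibbs: dG = dH - T*dS (consistent units, dS already in kJ/(mol*K)).
T*dS = 501 * -0.151 = -75.651
dG = 96.72 - (-75.651)
dG = 172.371 kJ/mol, rounded to 4 dp:

172.3710 kJ/mol


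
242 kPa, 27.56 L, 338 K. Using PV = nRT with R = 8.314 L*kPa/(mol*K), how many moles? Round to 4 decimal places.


PV = nRT, solve for n = PV / (RT).
PV = 242 * 27.56 = 6669.52
RT = 8.314 * 338 = 2810.132
n = 6669.52 / 2810.132
n = 2.37338317 mol, rounded to 4 dp:

2.3734 mol


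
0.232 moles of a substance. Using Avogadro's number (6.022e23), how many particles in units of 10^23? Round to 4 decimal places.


N = n * NA, then divide by 1e23 for the requested units.
N / 1e23 = n * 6.022
N / 1e23 = 0.232 * 6.022
N / 1e23 = 1.397104, rounded to 4 dp:

1.3971


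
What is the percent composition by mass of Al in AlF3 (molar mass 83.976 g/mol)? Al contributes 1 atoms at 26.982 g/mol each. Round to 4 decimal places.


pct = 100 * (n_elem * M_elem) / M_total
mass_contribution = 1 * 26.982 = 26.982 g/mol
pct = 100 * 26.982 / 83.976
pct = 32.13060875 %, rounded to 4 dp:

32.1306 %


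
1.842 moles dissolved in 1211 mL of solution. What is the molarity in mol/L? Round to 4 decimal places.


Convert volume to liters: V_L = V_mL / 1000.
V_L = 1211 / 1000 = 1.211 L
M = n / V_L = 1.842 / 1.211
M = 1.52105698 mol/L, rounded to 4 dp:

1.5211 mol/L


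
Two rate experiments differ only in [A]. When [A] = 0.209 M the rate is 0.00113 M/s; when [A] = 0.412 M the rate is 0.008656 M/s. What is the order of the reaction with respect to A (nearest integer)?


Rate is proportional to [A]^n, so rate2/rate1 = ([A]2/[A]1)^n. Take logs to solve for n.
rate2/rate1 = 0.008656 / 0.00113 = 7.6602
[A]2/[A]1 = 0.412 / 0.209 = 1.9713
n = ln(7.6602) / ln(1.9713) = 3.0
Nearest integer order:

3


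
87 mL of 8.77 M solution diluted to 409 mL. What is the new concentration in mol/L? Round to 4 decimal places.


Dilution: M1*V1 = M2*V2, solve for M2.
M2 = M1*V1 / V2
M2 = 8.77 * 87 / 409
M2 = 762.99 / 409
M2 = 1.86550122 mol/L, rounded to 4 dp:

1.8655 mol/L


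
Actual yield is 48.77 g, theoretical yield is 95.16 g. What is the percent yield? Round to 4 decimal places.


% yield = 100 * actual / theoretical
% yield = 100 * 48.77 / 95.16
% yield = 51.25052543 %, rounded to 4 dp:

51.2505 %


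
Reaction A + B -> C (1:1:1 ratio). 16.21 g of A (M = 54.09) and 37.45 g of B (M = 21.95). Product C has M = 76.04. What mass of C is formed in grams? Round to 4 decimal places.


Find moles of each reactant; the smaller value is the limiting reagent in a 1:1:1 reaction, so moles_C equals moles of the limiter.
n_A = mass_A / M_A = 16.21 / 54.09 = 0.299686 mol
n_B = mass_B / M_B = 37.45 / 21.95 = 1.70615 mol
Limiting reagent: A (smaller), n_limiting = 0.299686 mol
mass_C = n_limiting * M_C = 0.299686 * 76.04
mass_C = 22.78812344 g, rounded to 4 dp:

22.7881 g


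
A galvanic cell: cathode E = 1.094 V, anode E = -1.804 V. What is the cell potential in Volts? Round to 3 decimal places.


Standard cell potential: E_cell = E_cathode - E_anode.
E_cell = 1.094 - (-1.804)
E_cell = 2.898 V, rounded to 3 dp:

2.898 V


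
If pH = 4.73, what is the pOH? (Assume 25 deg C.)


At 25 deg C, pH + pOH = 14.
pOH = 14 - pH = 14 - 4.73
pOH = 9.27:

9.27


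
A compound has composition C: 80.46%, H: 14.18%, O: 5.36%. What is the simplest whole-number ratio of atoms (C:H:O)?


Assume 100 g of compound, divide each mass% by atomic mass to get moles, then normalize by the smallest to get a raw atom ratio.
Moles per 100 g: C: 80.46/12.011 = 6.6989, H: 14.18/1.008 = 14.0675, O: 5.36/15.999 = 0.335
Raw ratio (divide by min = 0.335): C: 19.995, H: 41.99, O: 1.0
Multiply by 1 to clear fractions: C: 19.995 ~= 20, H: 41.99 ~= 42, O: 1.0 ~= 1
Reduce by GCD to get the simplest whole-number ratio:

20:42:1


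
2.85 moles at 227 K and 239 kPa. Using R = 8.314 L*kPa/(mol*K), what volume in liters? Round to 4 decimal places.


PV = nRT, solve for V = nRT / P.
nRT = 2.85 * 8.314 * 227 = 5378.7423
V = 5378.7423 / 239
V = 22.50519791 L, rounded to 4 dp:

22.5052 L


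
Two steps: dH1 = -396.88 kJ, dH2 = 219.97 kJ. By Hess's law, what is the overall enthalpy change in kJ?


Hess's law: enthalpy is a state function, so add the step enthalpies.
dH_total = dH1 + dH2 = -396.88 + (219.97)
dH_total = -176.91 kJ:

-176.91 kJ


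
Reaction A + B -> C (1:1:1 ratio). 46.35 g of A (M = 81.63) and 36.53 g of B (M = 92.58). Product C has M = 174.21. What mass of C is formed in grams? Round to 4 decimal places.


Find moles of each reactant; the smaller value is the limiting reagent in a 1:1:1 reaction, so moles_C equals moles of the limiter.
n_A = mass_A / M_A = 46.35 / 81.63 = 0.567806 mol
n_B = mass_B / M_B = 36.53 / 92.58 = 0.394578 mol
Limiting reagent: B (smaller), n_limiting = 0.394578 mol
mass_C = n_limiting * M_C = 0.394578 * 174.21
mass_C = 68.73943338 g, rounded to 4 dp:

68.7394 g


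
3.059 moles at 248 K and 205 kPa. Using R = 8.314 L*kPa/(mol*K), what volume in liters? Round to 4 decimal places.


PV = nRT, solve for V = nRT / P.
nRT = 3.059 * 8.314 * 248 = 6307.2664
V = 6307.2664 / 205
V = 30.76715317 L, rounded to 4 dp:

30.7672 L


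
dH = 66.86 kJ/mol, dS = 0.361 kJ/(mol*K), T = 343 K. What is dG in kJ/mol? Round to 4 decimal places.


Gibbs: dG = dH - T*dS (consistent units, dS already in kJ/(mol*K)).
T*dS = 343 * 0.361 = 123.823
dG = 66.86 - (123.823)
dG = -56.963 kJ/mol, rounded to 4 dp:

-56.9630 kJ/mol


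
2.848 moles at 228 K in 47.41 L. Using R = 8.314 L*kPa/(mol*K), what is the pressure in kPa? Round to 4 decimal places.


PV = nRT, solve for P = nRT / V.
nRT = 2.848 * 8.314 * 228 = 5398.646
P = 5398.646 / 47.41
P = 113.87146172 kPa, rounded to 4 dp:

113.8715 kPa


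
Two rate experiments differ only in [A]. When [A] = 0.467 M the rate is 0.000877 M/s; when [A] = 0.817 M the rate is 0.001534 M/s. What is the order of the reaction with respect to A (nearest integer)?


Rate is proportional to [A]^n, so rate2/rate1 = ([A]2/[A]1)^n. Take logs to solve for n.
rate2/rate1 = 0.001534 / 0.000877 = 1.7491
[A]2/[A]1 = 0.817 / 0.467 = 1.7495
n = ln(1.7491) / ln(1.7495) = 1.0
Nearest integer order:

1


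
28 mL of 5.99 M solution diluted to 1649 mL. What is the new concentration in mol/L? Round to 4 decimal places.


Dilution: M1*V1 = M2*V2, solve for M2.
M2 = M1*V1 / V2
M2 = 5.99 * 28 / 1649
M2 = 167.72 / 1649
M2 = 0.10171013 mol/L, rounded to 4 dp:

0.1017 mol/L


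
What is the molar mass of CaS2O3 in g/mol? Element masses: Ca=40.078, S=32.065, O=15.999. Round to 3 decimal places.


M = sum(count * atomic_mass) over atoms.
M = 1*40.078 + 2*32.065 + 3*15.999
M = 40.078 + 64.13 + 47.997
M = 152.205 g/mol, rounded to 3 dp:

152.205 g/mol


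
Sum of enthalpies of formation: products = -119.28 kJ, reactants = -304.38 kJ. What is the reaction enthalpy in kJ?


dH_rxn = sum(dH_f products) - sum(dH_f reactants)
dH_rxn = -119.28 - (-304.38)
dH_rxn = 185.1 kJ:

185.10 kJ


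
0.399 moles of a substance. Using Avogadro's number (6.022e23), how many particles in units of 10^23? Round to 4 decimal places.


N = n * NA, then divide by 1e23 for the requested units.
N / 1e23 = n * 6.022
N / 1e23 = 0.399 * 6.022
N / 1e23 = 2.402778, rounded to 4 dp:

2.4028


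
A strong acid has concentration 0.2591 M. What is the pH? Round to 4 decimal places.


A strong acid dissociates completely, so [H+] equals the given concentration.
pH = -log10([H+]) = -log10(0.2591)
pH = 0.58653259, rounded to 4 dp:

0.5865


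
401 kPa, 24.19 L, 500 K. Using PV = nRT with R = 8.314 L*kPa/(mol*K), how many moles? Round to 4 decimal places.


PV = nRT, solve for n = PV / (RT).
PV = 401 * 24.19 = 9700.19
RT = 8.314 * 500 = 4157.0
n = 9700.19 / 4157.0
n = 2.33345923 mol, rounded to 4 dp:

2.3335 mol


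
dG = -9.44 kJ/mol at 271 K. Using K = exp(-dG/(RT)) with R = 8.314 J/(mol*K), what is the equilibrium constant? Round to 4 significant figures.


dG is in kJ/mol; multiply by 1000 to match R in J/(mol*K).
RT = 8.314 * 271 = 2253.094 J/mol
exponent = -dG*1000 / (RT) = -(-9.44*1000) / 2253.094 = 4.18979412
K = exp(4.18979412)
K = 66.0092, rounded to 4 significant figures:

66.01


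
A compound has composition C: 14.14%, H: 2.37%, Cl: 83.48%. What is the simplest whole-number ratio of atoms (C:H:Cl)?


Assume 100 g of compound, divide each mass% by atomic mass to get moles, then normalize by the smallest to get a raw atom ratio.
Moles per 100 g: C: 14.14/12.011 = 1.1773, H: 2.37/1.008 = 2.3512, Cl: 83.48/35.453 = 2.3547
Raw ratio (divide by min = 1.1773): C: 1.0, H: 1.997, Cl: 2.0
Multiply by 1 to clear fractions: C: 1.0 ~= 1, H: 1.997 ~= 2, Cl: 2.0 ~= 2
Reduce by GCD to get the simplest whole-number ratio:

1:2:2


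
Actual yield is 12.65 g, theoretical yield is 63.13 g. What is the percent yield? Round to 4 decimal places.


% yield = 100 * actual / theoretical
% yield = 100 * 12.65 / 63.13
% yield = 20.03801679 %, rounded to 4 dp:

20.0380 %


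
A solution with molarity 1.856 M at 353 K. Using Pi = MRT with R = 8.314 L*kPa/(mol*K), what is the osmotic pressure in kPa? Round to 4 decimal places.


Osmotic pressure (van't Hoff): Pi = M*R*T.
RT = 8.314 * 353 = 2934.842
Pi = 1.856 * 2934.842
Pi = 5447.066752 kPa, rounded to 4 dp:

5447.0668 kPa


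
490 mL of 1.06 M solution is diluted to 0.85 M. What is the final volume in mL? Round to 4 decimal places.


Dilution: M1*V1 = M2*V2, solve for V2.
V2 = M1*V1 / M2
V2 = 1.06 * 490 / 0.85
V2 = 519.4 / 0.85
V2 = 611.05882353 mL, rounded to 4 dp:

611.0588 mL


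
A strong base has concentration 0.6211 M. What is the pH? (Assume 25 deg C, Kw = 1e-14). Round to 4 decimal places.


A strong base dissociates completely, so [OH-] equals the given concentration.
pOH = -log10([OH-]) = -log10(0.6211) = 0.206838
pH = 14 - pOH = 14 - 0.206838
pH = 13.793162, rounded to 4 dp:

13.7932


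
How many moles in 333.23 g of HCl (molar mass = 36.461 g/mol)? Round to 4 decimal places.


n = mass / M
n = 333.23 / 36.461
n = 9.13935438 mol, rounded to 4 dp:

9.1394 mol


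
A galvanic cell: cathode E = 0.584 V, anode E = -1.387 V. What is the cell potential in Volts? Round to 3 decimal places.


Standard cell potential: E_cell = E_cathode - E_anode.
E_cell = 0.584 - (-1.387)
E_cell = 1.971 V, rounded to 3 dp:

1.971 V


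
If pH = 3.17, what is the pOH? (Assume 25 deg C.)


At 25 deg C, pH + pOH = 14.
pOH = 14 - pH = 14 - 3.17
pOH = 10.83:

10.83


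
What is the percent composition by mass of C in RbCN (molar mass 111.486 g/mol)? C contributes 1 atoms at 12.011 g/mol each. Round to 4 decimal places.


pct = 100 * (n_elem * M_elem) / M_total
mass_contribution = 1 * 12.011 = 12.011 g/mol
pct = 100 * 12.011 / 111.486
pct = 10.77355004 %, rounded to 4 dp:

10.7736 %


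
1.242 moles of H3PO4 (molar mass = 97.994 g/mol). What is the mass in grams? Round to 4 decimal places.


mass = n * M
mass = 1.242 * 97.994
mass = 121.708548 g, rounded to 4 dp:

121.7085 g


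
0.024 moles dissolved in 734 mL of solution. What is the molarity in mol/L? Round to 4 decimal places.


Convert volume to liters: V_L = V_mL / 1000.
V_L = 734 / 1000 = 0.734 L
M = n / V_L = 0.024 / 0.734
M = 0.03269755 mol/L, rounded to 4 dp:

0.0327 mol/L


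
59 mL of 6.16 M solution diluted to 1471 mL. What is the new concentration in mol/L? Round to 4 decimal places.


Dilution: M1*V1 = M2*V2, solve for M2.
M2 = M1*V1 / V2
M2 = 6.16 * 59 / 1471
M2 = 363.44 / 1471
M2 = 0.24707002 mol/L, rounded to 4 dp:

0.2471 mol/L


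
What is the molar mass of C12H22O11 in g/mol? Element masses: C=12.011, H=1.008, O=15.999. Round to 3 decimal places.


M = sum(count * atomic_mass) over atoms.
M = 12*12.011 + 22*1.008 + 11*15.999
M = 144.132 + 22.176 + 175.989
M = 342.297 g/mol, rounded to 3 dp:

342.297 g/mol


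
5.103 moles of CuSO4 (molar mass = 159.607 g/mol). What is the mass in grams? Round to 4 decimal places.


mass = n * M
mass = 5.103 * 159.607
mass = 814.474521 g, rounded to 4 dp:

814.4745 g


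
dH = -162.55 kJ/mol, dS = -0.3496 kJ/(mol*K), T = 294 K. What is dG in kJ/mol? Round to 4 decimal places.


Gibbs: dG = dH - T*dS (consistent units, dS already in kJ/(mol*K)).
T*dS = 294 * -0.3496 = -102.7824
dG = -162.55 - (-102.7824)
dG = -59.7676 kJ/mol, rounded to 4 dp:

-59.7676 kJ/mol


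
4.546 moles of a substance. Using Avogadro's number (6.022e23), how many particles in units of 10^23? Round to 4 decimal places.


N = n * NA, then divide by 1e23 for the requested units.
N / 1e23 = n * 6.022
N / 1e23 = 4.546 * 6.022
N / 1e23 = 27.376012, rounded to 4 dp:

27.3760


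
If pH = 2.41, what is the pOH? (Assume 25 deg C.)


At 25 deg C, pH + pOH = 14.
pOH = 14 - pH = 14 - 2.41
pOH = 11.59:

11.59


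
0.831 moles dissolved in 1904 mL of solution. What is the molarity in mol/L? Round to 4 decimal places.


Convert volume to liters: V_L = V_mL / 1000.
V_L = 1904 / 1000 = 1.904 L
M = n / V_L = 0.831 / 1.904
M = 0.43644958 mol/L, rounded to 4 dp:

0.4364 mol/L


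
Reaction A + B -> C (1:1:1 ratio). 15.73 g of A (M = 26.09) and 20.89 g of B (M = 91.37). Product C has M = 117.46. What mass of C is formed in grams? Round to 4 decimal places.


Find moles of each reactant; the smaller value is the limiting reagent in a 1:1:1 reaction, so moles_C equals moles of the limiter.
n_A = mass_A / M_A = 15.73 / 26.09 = 0.602913 mol
n_B = mass_B / M_B = 20.89 / 91.37 = 0.228631 mol
Limiting reagent: B (smaller), n_limiting = 0.228631 mol
mass_C = n_limiting * M_C = 0.228631 * 117.46
mass_C = 26.85499726 g, rounded to 4 dp:

26.8550 g


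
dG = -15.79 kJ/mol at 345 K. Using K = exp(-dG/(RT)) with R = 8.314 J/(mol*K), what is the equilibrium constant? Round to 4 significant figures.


dG is in kJ/mol; multiply by 1000 to match R in J/(mol*K).
RT = 8.314 * 345 = 2868.33 J/mol
exponent = -dG*1000 / (RT) = -(-15.79*1000) / 2868.33 = 5.50494539
K = exp(5.50494539)
K = 245.90503, rounded to 4 significant figures:

245.9


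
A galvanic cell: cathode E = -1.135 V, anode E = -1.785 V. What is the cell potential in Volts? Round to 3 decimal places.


Standard cell potential: E_cell = E_cathode - E_anode.
E_cell = -1.135 - (-1.785)
E_cell = 0.65 V, rounded to 3 dp:

0.650 V


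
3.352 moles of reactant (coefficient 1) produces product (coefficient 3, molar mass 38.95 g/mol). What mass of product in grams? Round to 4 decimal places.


Use the coefficient ratio to convert reactant moles to product moles, then multiply by the product's molar mass.
moles_P = moles_R * (coeff_P / coeff_R) = 3.352 * (3/1) = 10.056
mass_P = moles_P * M_P = 10.056 * 38.95
mass_P = 391.6812 g, rounded to 4 dp:

391.6812 g


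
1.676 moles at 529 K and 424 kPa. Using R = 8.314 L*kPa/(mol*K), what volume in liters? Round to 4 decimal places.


PV = nRT, solve for V = nRT / P.
nRT = 1.676 * 8.314 * 529 = 7371.2257
V = 7371.2257 / 424
V = 17.38496627 L, rounded to 4 dp:

17.3850 L
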